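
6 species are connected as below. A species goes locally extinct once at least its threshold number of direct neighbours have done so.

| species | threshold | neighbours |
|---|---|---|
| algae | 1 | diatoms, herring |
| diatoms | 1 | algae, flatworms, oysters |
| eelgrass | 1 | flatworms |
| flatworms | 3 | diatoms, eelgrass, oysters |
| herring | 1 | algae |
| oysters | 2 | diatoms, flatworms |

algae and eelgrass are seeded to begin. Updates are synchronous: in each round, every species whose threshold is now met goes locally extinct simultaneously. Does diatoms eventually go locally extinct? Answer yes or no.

Round 1 — algae, eelgrass go locally extinct (initial).
Round 2 — checking thresholds:
  diatoms: 1 of 3 neighbours ≥ 1, goes locally extinct.
  flatworms: 1 of 3 neighbours < 3, not yet.
  herring: 1 of 1 neighbours ≥ 1, goes locally extinct.
Round 3 — no new extinctions; cascade stops.

yes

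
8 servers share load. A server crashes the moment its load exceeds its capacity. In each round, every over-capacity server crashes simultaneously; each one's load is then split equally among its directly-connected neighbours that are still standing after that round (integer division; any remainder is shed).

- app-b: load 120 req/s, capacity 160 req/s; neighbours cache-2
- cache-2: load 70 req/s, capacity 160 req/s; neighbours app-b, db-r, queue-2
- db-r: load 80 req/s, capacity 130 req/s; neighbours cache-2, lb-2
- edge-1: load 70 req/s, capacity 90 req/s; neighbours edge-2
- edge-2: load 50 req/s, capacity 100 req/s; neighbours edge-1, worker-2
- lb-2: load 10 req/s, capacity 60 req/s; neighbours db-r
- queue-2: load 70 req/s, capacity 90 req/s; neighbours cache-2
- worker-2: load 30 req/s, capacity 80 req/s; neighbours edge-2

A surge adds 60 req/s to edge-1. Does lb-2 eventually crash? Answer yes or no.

no

Round 1 — edge-1 at 130 > 90. edge-1 crashes.
  edge-1 sheds 130 req/s to edge-2: 130 each.
    edge-2: 50+130 = 180 > 100
Round 2 — edge-2 crashes.
  edge-2 sheds 180 req/s to worker-2: 180 each.
    worker-2: 30+180 = 210 > 80
Round 3 — worker-2 crashes.
  worker-2 sheds 210 req/s: no online neighbours, lost.
No further crashes.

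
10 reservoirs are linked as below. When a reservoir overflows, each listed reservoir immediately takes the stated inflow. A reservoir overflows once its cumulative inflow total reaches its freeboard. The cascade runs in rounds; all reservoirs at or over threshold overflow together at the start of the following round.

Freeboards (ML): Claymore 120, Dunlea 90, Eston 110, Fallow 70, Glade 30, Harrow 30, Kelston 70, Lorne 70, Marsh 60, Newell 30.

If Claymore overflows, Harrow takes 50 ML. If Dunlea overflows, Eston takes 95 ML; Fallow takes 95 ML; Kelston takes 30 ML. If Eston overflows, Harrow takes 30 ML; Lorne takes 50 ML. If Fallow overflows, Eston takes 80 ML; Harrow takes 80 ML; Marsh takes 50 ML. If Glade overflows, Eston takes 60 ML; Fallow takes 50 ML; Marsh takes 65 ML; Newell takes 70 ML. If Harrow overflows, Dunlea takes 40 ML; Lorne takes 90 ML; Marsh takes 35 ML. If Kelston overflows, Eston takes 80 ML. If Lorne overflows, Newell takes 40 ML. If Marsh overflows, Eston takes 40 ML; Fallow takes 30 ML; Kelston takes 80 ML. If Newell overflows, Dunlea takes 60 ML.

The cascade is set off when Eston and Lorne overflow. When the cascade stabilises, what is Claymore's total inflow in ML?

Round 1 — Eston, Lorne overflow (initial).
  Harrow: +30 → 30 ≥ 30
  Newell: +40 → 40 ≥ 30
Round 2 — Harrow, Newell overflow.
  Dunlea: +40+60 → 100 ≥ 90
  Marsh: +35 → 35 < 60
Round 3 — Dunlea overflows.
  Fallow: +95 → 95 ≥ 70
  Kelston: +30 → 30 < 70
Round 4 — Fallow overflows.
  Marsh: +50 → 85 ≥ 60
Round 5 — Marsh overflows.
  Kelston: +80 → 110 ≥ 70
Round 6 — Kelston overflows.
No further overflows.

0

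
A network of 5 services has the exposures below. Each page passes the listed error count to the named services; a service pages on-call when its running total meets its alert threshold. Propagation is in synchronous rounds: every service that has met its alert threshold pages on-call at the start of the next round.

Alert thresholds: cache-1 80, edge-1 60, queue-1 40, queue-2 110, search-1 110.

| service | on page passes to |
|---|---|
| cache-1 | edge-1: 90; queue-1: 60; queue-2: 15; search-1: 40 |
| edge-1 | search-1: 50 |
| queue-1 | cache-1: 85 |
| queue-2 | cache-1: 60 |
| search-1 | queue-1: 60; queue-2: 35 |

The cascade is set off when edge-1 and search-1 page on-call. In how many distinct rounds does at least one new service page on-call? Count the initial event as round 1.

3

Round 1 — edge-1, search-1 page on-call (initial).
  queue-1: +60 → 60 ≥ 40
  queue-2: +35 → 35 < 110
Round 2 — queue-1 pages on-call.
  cache-1: +85 → 85 ≥ 80
Round 3 — cache-1 pages on-call.
  queue-2: +15 → 50 < 110
No further pages.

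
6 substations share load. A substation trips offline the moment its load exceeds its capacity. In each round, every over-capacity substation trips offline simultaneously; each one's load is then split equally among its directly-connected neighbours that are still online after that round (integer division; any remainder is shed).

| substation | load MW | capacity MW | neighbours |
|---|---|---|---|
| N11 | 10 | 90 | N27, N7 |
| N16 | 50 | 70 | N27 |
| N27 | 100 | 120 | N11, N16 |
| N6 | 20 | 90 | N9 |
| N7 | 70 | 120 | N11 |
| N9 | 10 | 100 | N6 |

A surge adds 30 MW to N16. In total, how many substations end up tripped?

Round 1 — N16 at 80 > 70. N16 trips offline.
  N16 sheds 80 MW to N27: 80 each.
    N27: 100+80 = 180 > 120
Round 2 — N27 trips offline.
  N27 sheds 180 MW to N11: 180 each.
    N11: 10+180 = 190 > 90
Round 3 — N11 trips offline.
  N11 sheds 190 MW to N7: 190 each.
    N7: 70+190 = 260 > 120
Round 4 — N7 trips offline.
  N7 sheds 260 MW: no online neighbours, lost.
No further trips.

4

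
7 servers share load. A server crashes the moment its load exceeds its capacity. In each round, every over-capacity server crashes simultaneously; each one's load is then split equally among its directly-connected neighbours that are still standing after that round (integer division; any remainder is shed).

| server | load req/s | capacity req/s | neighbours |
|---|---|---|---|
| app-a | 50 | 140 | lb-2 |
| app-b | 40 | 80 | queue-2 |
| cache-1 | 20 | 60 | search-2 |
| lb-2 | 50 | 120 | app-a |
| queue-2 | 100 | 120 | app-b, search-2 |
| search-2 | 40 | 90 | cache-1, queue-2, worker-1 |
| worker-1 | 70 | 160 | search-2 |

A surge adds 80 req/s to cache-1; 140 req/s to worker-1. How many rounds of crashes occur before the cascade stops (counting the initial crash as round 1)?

4

Round 1 — cache-1 at 100 > 60; worker-1 at 210 > 160. cache-1, worker-1 crash.
  cache-1 sheds 100 req/s to search-2: 100 each.
    search-2: 40+100 = 140 > 90
  worker-1 sheds 210 req/s to search-2: 210 each.
    search-2: 140+210 = 350 > 90
Round 2 — search-2 crashes.
  search-2 sheds 350 req/s to queue-2: 350 each.
    queue-2: 100+350 = 450 > 120
Round 3 — queue-2 crashes.
  queue-2 sheds 450 req/s to app-b: 450 each.
    app-b: 40+450 = 490 > 80
Round 4 — app-b crashes.
  app-b sheds 490 req/s: no online neighbours, lost.
No further crashes.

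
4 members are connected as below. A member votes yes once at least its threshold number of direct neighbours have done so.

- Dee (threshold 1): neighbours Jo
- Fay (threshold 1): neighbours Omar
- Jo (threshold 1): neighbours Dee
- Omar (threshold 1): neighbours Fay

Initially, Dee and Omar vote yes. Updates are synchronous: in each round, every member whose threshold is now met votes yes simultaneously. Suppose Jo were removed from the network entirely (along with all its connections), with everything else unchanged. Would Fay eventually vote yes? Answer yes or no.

yes

With Jo removed:
Round 1 — Dee, Omar vote yes (initial).
Round 2 — checking thresholds:
  Fay: 1 of 1 neighbours ≥ 1, votes yes.
Round 3 — no new yes votes; cascade stops.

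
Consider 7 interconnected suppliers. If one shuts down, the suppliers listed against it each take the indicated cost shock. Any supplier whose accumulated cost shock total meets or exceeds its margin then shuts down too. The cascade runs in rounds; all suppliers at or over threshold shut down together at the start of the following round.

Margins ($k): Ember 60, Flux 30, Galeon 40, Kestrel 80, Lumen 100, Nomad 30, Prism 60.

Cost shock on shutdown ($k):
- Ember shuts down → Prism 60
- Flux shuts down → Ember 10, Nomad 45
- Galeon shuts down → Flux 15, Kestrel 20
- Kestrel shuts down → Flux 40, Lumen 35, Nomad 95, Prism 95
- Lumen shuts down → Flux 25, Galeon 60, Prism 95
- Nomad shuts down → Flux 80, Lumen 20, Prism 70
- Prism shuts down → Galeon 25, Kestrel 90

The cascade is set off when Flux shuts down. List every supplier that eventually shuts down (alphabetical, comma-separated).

Round 1 — Flux shuts down (initial).
  Ember: +10 → 10 < 60
  Nomad: +45 → 45 ≥ 30
Round 2 — Nomad shuts down.
  Lumen: +20 → 20 < 100
  Prism: +70 → 70 ≥ 60
Round 3 — Prism shuts down.
  Galeon: +25 → 25 < 40
  Kestrel: +90 → 90 ≥ 80
Round 4 — Kestrel shuts down.
  Lumen: +35 → 55 < 100
No further shutdowns.

Flux, Kestrel, Nomad, Prism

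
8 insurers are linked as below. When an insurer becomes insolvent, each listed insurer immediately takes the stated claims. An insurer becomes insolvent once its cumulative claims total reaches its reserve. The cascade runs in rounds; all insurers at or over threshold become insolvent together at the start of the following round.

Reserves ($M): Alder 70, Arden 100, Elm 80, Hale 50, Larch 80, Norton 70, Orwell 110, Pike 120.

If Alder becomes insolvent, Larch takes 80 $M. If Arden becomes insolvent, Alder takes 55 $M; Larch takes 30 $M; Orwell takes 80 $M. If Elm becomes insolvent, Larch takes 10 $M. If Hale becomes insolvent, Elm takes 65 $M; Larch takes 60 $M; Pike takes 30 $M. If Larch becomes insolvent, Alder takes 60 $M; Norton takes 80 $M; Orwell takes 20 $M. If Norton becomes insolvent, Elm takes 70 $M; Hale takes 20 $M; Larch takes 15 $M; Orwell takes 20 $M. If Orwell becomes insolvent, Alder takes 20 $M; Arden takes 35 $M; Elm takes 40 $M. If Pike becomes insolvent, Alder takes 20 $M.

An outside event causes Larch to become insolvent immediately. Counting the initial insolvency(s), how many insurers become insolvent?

Round 1 — Larch becomes insolvent (initial).
  Alder: +60 → 60 < 70
  Norton: +80 → 80 ≥ 70
  Orwell: +20 → 20 < 110
Round 2 — Norton becomes insolvent.
  Elm: +70 → 70 < 80
  Hale: +20 → 20 < 50
  Orwell: +20 → 40 < 110
No further insolvencies.

2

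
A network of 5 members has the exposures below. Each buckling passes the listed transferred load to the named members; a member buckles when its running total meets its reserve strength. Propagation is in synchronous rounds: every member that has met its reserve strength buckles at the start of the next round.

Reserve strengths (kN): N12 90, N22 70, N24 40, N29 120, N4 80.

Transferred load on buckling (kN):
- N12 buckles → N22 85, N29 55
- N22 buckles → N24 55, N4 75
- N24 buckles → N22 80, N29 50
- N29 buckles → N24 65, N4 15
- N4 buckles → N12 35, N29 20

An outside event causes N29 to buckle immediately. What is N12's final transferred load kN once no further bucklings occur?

Round 1 — N29 buckles (initial).
  N24: +65 → 65 ≥ 40
  N4: +15 → 15 < 80
Round 2 — N24 buckles.
  N22: +80 → 80 ≥ 70
Round 3 — N22 buckles.
  N4: +75 → 90 ≥ 80
Round 4 — N4 buckles.
  N12: +35 → 35 < 90
No further bucklings.

35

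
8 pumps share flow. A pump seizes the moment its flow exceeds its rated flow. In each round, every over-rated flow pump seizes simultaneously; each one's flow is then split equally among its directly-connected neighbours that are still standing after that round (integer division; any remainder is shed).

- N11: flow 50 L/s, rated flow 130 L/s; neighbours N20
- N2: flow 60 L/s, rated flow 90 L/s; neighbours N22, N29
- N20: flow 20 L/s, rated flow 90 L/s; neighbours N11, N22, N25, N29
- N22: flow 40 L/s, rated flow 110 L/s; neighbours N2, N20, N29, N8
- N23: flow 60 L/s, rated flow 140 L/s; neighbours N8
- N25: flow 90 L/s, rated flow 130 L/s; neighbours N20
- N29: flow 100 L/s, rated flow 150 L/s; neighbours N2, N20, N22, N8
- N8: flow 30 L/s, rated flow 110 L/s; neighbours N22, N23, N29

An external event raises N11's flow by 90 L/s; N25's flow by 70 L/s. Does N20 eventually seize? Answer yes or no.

yes

Round 1 — N11 at 140 > 130; N25 at 160 > 130. N11, N25 seize.
  N11 sheds 140 L/s to N20: 140 each.
    N20: 20+140 = 160 > 90
  N25 sheds 160 L/s to N20: 160 each.
    N20: 160+160 = 320 > 90
Round 2 — N20 seizes.
  N20 sheds 320 L/s to N22, N29: 160 each.
    N22: 40+160 = 200 > 110
    N29: 100+160 = 260 > 150
Round 3 — N22, N29 seize.
  N22 sheds 200 L/s to N2, N8: 100 each.
    N2: 60+100 = 160 > 90
    N8: 30+100 = 130 > 110
  N29 sheds 260 L/s to N2, N8: 130 each.
    N2: 160+130 = 290 > 90
    N8: 130+130 = 260 > 110
Round 4 — N2, N8 seize.
  N2 sheds 290 L/s: no online neighbours, lost.
  N8 sheds 260 L/s to N23: 260 each.
    N23: 60+260 = 320 > 140
Round 5 — N23 seizes.
  N23 sheds 320 L/s: no online neighbours, lost.
No further seizures.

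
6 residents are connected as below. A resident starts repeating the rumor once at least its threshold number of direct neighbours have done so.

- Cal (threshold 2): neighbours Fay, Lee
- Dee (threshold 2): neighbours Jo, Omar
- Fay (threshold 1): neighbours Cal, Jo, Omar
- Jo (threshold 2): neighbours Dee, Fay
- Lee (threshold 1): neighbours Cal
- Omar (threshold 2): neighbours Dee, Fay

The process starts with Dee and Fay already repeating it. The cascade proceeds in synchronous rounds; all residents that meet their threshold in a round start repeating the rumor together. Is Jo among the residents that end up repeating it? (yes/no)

yes

Round 1 — Dee, Fay start repeating the rumor (initial).
Round 2 — checking thresholds:
  Cal: 1 of 2 neighbours < 2, below threshold.
  Jo: 2 of 2 neighbours ≥ 2, starts repeating the rumor.
  Omar: 2 of 2 neighbours ≥ 2, starts repeating the rumor.
Round 3 — no new spreads; cascade stops.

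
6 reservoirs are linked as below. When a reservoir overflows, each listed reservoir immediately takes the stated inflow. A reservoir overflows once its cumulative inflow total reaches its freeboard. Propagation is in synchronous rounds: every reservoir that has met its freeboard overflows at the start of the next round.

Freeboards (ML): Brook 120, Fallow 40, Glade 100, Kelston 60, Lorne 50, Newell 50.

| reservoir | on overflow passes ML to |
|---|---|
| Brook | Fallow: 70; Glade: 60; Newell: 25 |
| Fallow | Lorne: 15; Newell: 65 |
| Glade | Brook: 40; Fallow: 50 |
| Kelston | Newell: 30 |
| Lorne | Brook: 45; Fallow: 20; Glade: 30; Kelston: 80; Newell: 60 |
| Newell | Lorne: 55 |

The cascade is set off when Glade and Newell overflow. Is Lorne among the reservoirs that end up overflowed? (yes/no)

Round 1 — Glade, Newell overflow (initial).
  Brook: +40 → 40 < 120
  Fallow: +50 → 50 ≥ 40
  Lorne: +55 → 55 ≥ 50
Round 2 — Fallow, Lorne overflow.
  Brook: +45 → 85 < 120
  Kelston: +80 → 80 ≥ 60
Round 3 — Kelston overflows.
No further overflows.

yes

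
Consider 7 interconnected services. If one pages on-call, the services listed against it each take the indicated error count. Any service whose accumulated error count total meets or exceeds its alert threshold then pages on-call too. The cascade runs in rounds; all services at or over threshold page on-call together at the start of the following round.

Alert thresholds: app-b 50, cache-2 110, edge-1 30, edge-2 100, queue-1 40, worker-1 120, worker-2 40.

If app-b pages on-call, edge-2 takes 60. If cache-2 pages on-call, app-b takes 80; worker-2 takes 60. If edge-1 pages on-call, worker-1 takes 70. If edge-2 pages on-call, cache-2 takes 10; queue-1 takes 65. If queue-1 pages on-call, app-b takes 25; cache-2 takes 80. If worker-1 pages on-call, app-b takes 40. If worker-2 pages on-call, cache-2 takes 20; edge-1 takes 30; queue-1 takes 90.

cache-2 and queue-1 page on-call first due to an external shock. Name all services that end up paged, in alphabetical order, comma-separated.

Round 1 — cache-2, queue-1 page on-call (initial).
  app-b: +80+25 → 105 ≥ 50
  worker-2: +60 → 60 ≥ 40
Round 2 — app-b, worker-2 page on-call.
  edge-1: +30 → 30 ≥ 30
  edge-2: +60 → 60 < 100
Round 3 — edge-1 pages on-call.
  worker-1: +70 → 70 < 120
No further pages.

app-b, cache-2, edge-1, queue-1, worker-2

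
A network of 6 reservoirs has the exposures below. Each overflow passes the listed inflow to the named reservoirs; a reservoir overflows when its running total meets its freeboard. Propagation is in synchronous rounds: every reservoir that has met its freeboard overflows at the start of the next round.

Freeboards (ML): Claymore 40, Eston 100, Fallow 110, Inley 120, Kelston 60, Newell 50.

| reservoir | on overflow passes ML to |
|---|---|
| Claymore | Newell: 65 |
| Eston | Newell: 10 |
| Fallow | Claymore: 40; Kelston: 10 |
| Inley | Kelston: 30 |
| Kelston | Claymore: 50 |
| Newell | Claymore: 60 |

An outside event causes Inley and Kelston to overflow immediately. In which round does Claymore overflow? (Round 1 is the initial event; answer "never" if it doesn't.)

2

Round 1 — Inley, Kelston overflow (initial).
  Claymore: +50 → 50 ≥ 40
Round 2 — Claymore overflows.
  Newell: +65 → 65 ≥ 50
Round 3 — Newell overflows.
No further overflows.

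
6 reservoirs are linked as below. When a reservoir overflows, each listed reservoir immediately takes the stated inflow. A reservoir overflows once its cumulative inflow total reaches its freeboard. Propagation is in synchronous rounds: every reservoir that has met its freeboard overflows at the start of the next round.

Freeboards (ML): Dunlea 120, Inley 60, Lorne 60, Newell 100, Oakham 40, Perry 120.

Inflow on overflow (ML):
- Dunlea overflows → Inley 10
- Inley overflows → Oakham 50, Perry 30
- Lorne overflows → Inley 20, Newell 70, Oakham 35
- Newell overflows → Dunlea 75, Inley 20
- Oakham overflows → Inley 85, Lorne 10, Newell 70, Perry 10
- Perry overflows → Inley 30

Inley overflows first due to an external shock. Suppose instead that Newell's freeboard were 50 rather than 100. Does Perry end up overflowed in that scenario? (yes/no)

With Newell's freeboard at 50:
Round 1 — Inley overflows (initial).
  Oakham: +50 → 50 ≥ 40
  Perry: +30 → 30 < 120
Round 2 — Oakham overflows.
  Lorne: +10 → 10 < 60
  Newell: +70 → 70 ≥ 50
  Perry: +10 → 40 < 120
Round 3 — Newell overflows.
  Dunlea: +75 → 75 < 120
No further overflows.

no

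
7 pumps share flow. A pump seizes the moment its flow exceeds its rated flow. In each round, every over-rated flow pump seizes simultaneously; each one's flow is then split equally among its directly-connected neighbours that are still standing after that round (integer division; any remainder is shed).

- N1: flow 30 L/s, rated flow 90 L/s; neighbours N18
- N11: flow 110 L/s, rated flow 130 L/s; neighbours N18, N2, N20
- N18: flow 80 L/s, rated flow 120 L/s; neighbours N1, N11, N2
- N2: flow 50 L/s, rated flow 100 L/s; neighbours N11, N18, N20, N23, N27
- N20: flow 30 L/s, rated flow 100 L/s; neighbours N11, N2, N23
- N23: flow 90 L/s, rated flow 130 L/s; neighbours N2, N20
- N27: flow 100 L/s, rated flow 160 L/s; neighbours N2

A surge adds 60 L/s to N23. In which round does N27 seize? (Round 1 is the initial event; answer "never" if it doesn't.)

never

Round 1 — N23 at 150 > 130. N23 seizes.
  N23 sheds 150 L/s to N2, N20: 75 each.
    N2: 50+75 = 125 > 100
    N20: 30+75 = 105 > 100
Round 2 — N2, N20 seize.
  N2 sheds 125 L/s to N11, N18, N27: 41 each (2 lost).
    N11: 110+41 = 151 > 130
    N18: 80+41 = 121 > 120
    N27: 100+41 = 141 ≤ 160
  N20 sheds 105 L/s to N11: 105 each.
    N11: 151+105 = 256 > 130
Round 3 — N11, N18 seize.
  N11 sheds 256 L/s: no online neighbours, lost.
  N18 sheds 121 L/s to N1: 121 each.
    N1: 30+121 = 151 > 90
Round 4 — N1 seizes.
  N1 sheds 151 L/s: no online neighbours, lost.
No further seizures.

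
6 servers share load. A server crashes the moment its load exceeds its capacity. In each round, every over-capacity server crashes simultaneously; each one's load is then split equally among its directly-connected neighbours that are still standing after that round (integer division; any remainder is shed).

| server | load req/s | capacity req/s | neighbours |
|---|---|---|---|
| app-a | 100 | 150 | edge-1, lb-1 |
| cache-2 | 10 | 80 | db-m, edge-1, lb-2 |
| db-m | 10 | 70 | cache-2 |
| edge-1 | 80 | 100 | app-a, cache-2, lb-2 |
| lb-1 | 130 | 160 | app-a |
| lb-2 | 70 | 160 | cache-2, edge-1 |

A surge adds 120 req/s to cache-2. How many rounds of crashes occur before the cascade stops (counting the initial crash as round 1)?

Round 1 — cache-2 at 130 > 80. cache-2 crashes.
  cache-2 sheds 130 req/s to db-m, edge-1, lb-2: 43 each (1 lost).
    db-m: 10+43 = 53 ≤ 70
    edge-1: 80+43 = 123 > 100
    lb-2: 70+43 = 113 ≤ 160
Round 2 — edge-1 crashes.
  edge-1 sheds 123 req/s to app-a, lb-2: 61 each (1 lost).
    app-a: 100+61 = 161 > 150
    lb-2: 113+61 = 174 > 160
Round 3 — app-a, lb-2 crash.
  app-a sheds 161 req/s to lb-1: 161 each.
    lb-1: 130+161 = 291 > 160
  lb-2 sheds 174 req/s: no online neighbours, lost.
Round 4 — lb-1 crashes.
  lb-1 sheds 291 req/s: no online neighbours, lost.
No further crashes.

4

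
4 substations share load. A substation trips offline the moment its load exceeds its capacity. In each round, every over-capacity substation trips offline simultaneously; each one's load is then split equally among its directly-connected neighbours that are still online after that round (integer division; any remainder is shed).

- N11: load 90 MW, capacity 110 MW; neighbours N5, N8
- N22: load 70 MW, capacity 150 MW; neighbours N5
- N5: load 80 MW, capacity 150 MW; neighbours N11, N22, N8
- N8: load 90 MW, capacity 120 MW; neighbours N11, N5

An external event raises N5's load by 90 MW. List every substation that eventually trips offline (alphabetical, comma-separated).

Round 1 — N5 at 170 > 150. N5 trips offline.
  N5 sheds 170 MW to N11, N22, N8: 56 each (2 lost).
    N11: 90+56 = 146 > 110
    N22: 70+56 = 126 ≤ 150
    N8: 90+56 = 146 > 120
Round 2 — N11, N8 trip offline.
  N11 sheds 146 MW: no online neighbours, lost.
  N8 sheds 146 MW: no online neighbours, lost.
No further trips.

N11, N5, N8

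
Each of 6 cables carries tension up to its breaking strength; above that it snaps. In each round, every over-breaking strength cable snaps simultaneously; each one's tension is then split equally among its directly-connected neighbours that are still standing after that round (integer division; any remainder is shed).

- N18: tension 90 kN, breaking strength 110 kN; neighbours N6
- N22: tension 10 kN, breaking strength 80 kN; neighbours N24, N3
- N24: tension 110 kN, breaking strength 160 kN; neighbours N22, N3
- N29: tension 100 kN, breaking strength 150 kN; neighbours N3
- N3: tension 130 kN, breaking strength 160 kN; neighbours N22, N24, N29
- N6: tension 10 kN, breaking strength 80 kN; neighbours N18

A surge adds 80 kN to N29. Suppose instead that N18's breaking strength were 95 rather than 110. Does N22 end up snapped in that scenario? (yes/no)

With N18's breaking strength at 95:
Round 1 — N29 at 180 > 150. N29 snaps.
  N29 sheds 180 kN to N3: 180 each.
    N3: 130+180 = 310 > 160
Round 2 — N3 snaps.
  N3 sheds 310 kN to N22, N24: 155 each.
    N22: 10+155 = 165 > 80
    N24: 110+155 = 265 > 160
Round 3 — N22, N24 snap.
  N22 sheds 165 kN: no online neighbours, lost.
  N24 sheds 265 kN: no online neighbours, lost.
No further breaks.

yes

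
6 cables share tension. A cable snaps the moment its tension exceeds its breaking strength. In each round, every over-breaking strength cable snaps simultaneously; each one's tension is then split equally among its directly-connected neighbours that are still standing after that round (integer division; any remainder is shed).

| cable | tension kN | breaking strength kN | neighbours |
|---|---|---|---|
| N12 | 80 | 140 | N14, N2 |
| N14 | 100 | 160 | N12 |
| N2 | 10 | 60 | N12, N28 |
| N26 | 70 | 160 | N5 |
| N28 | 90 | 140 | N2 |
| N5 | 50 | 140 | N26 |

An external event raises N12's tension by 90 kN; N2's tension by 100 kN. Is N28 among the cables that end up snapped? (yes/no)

Round 1 — N12 at 170 > 140; N2 at 110 > 60. N12, N2 snap.
  N12 sheds 170 kN to N14: 170 each.
    N14: 100+170 = 270 > 160
  N2 sheds 110 kN to N28: 110 each.
    N28: 90+110 = 200 > 140
Round 2 — N14, N28 snap.
  N14 sheds 270 kN: no online neighbours, lost.
  N28 sheds 200 kN: no online neighbours, lost.
No further breaks.

yes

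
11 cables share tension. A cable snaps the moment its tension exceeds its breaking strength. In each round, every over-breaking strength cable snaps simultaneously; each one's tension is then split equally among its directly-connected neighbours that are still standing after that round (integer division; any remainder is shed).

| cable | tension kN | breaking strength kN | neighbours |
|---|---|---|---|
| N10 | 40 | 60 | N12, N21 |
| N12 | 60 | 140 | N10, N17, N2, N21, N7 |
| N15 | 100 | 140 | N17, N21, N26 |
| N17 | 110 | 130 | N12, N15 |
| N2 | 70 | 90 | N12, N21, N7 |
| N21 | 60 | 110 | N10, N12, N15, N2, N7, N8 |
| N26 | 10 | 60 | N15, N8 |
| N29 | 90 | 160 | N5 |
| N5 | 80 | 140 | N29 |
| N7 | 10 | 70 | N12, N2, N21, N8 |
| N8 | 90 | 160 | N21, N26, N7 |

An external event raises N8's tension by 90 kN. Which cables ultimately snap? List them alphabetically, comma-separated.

N10, N12, N15, N17, N2, N21, N26, N7, N8

Round 1 — N8 at 180 > 160. N8 snaps.
  N8 sheds 180 kN to N21, N26, N7: 60 each.
    N21: 60+60 = 120 > 110
    N26: 10+60 = 70 > 60
    N7: 10+60 = 70 ≤ 70
Round 2 — N21, N26 snap.
  N21 sheds 120 kN to N10, N12, N15, N2, N7: 24 each.
    N10: 40+24 = 64 > 60
    N12: 60+24 = 84 ≤ 140
    N15: 100+24 = 124 ≤ 140
    N2: 70+24 = 94 > 90
    N7: 70+24 = 94 > 70
  N26 sheds 70 kN to N15: 70 each.
    N15: 124+70 = 194 > 140
Round 3 — N10, N15, N2, N7 snap.
  N10 sheds 64 kN to N12: 64 each.
    N12: 84+64 = 148 > 140
  N15 sheds 194 kN to N17: 194 each.
    N17: 110+194 = 304 > 130
  N2 sheds 94 kN to N12: 94 each.
    N12: 148+94 = 242 > 140
  N7 sheds 94 kN to N12: 94 each.
    N12: 242+94 = 336 > 140
Round 4 — N12, N17 snap.
  N12 sheds 336 kN: no online neighbours, lost.
  N17 sheds 304 kN: no online neighbours, lost.
No further breaks.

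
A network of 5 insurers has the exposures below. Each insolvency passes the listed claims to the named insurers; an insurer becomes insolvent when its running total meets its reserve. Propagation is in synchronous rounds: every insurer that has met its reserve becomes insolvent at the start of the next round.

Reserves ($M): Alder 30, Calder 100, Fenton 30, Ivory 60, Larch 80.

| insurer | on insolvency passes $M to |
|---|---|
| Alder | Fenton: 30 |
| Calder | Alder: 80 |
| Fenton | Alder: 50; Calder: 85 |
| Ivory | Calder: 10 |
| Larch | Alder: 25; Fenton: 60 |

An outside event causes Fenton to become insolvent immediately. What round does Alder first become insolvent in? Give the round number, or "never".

Round 1 — Fenton becomes insolvent (initial).
  Alder: +50 → 50 ≥ 30
  Calder: +85 → 85 < 100
Round 2 — Alder becomes insolvent.
No further insolvencies.

2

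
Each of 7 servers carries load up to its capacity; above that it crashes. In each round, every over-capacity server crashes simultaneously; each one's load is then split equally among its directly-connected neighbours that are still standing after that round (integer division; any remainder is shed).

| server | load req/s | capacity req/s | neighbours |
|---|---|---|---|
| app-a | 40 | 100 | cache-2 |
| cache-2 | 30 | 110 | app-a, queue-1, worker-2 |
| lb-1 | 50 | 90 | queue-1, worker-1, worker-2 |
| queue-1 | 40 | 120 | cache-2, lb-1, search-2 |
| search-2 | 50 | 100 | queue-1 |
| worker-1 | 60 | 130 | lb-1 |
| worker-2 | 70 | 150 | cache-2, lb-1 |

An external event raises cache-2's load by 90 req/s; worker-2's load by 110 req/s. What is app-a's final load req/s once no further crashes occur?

Round 1 — cache-2 at 120 > 110; worker-2 at 180 > 150. cache-2, worker-2 crash.
  cache-2 sheds 120 req/s to app-a, queue-1: 60 each.
    app-a: 40+60 = 100 ≤ 100
    queue-1: 40+60 = 100 ≤ 120
  worker-2 sheds 180 req/s to lb-1: 180 each.
    lb-1: 50+180 = 230 > 90
Round 2 — lb-1 crashes.
  lb-1 sheds 230 req/s to queue-1, worker-1: 115 each.
    queue-1: 100+115 = 215 > 120
    worker-1: 60+115 = 175 > 130
Round 3 — queue-1, worker-1 crash.
  queue-1 sheds 215 req/s to search-2: 215 each.
    search-2: 50+215 = 265 > 100
  worker-1 sheds 175 req/s: no online neighbours, lost.
Round 4 — search-2 crashes.
  search-2 sheds 265 req/s: no online neighbours, lost.
No further crashes.

100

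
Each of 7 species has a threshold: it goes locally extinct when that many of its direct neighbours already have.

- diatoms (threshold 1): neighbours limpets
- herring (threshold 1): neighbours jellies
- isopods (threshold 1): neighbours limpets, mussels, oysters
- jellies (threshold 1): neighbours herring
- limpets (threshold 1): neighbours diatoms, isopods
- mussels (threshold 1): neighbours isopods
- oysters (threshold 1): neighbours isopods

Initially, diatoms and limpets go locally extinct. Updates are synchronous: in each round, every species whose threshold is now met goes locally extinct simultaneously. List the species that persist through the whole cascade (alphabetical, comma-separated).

herring, jellies

Round 1 — diatoms, limpets go locally extinct (initial).
Round 2 — checking thresholds:
  isopods: 1 of 3 neighbours ≥ 1, goes locally extinct.
Round 3 — checking thresholds:
  mussels: 1 of 1 neighbours ≥ 1, goes locally extinct.
  oysters: 1 of 1 neighbours ≥ 1, goes locally extinct.
Round 4 — no new extinctions; cascade stops.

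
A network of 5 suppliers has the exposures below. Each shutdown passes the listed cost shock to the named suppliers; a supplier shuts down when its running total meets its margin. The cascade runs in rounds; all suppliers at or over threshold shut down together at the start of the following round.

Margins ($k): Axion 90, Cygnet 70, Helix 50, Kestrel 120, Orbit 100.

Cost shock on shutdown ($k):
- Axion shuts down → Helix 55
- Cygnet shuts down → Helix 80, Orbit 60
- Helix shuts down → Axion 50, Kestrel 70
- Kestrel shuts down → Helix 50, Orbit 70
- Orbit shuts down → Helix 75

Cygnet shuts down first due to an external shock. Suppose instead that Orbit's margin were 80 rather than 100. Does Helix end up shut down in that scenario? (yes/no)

With Orbit's margin at 80:
Round 1 — Cygnet shuts down (initial).
  Helix: +80 → 80 ≥ 50
  Orbit: +60 → 60 < 80
Round 2 — Helix shuts down.
  Axion: +50 → 50 < 90
  Kestrel: +70 → 70 < 120
No further shutdowns.

yes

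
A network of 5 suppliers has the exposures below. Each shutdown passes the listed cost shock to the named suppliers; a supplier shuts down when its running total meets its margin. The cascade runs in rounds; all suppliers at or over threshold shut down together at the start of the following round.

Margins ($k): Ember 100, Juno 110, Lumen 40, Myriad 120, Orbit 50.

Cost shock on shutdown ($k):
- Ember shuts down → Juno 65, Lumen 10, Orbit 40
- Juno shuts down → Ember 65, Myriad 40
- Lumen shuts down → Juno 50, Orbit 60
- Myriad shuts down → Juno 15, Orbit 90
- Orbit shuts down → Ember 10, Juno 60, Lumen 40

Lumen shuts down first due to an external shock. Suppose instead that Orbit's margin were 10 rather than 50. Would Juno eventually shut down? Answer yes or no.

yes

With Orbit's margin at 10:
Round 1 — Lumen shuts down (initial).
  Juno: +50 → 50 < 110
  Orbit: +60 → 60 ≥ 10
Round 2 — Orbit shuts down.
  Ember: +10 → 10 < 100
  Juno: +60 → 110 ≥ 110
Round 3 — Juno shuts down.
  Ember: +65 → 75 < 100
  Myriad: +40 → 40 < 120
No further shutdowns.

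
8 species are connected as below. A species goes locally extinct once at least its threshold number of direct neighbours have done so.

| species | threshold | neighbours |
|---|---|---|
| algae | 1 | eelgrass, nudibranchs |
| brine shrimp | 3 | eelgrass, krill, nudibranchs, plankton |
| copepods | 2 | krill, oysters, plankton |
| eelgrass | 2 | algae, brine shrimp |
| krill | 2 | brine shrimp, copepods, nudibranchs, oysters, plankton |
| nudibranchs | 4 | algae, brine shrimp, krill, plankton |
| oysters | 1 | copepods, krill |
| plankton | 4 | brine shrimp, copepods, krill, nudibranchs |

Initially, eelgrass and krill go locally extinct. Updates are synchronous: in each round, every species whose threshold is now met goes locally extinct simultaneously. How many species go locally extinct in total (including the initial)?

5

Round 1 — eelgrass, krill go locally extinct (initial).
Round 2 — checking thresholds:
  algae: 1 of 2 neighbours ≥ 1, goes locally extinct.
  brine shrimp: 2 of 4 neighbours < 3, below threshold.
  copepods: 1 of 3 neighbours < 2, below threshold.
  nudibranchs: 1 of 4 neighbours < 4, below threshold.
  oysters: 1 of 2 neighbours ≥ 1, goes locally extinct.
  plankton: 1 of 4 neighbours < 4, below threshold.
Round 3 — checking thresholds:
  brine shrimp: 2 of 4 neighbours < 3, below threshold.
  copepods: 2 of 3 neighbours ≥ 2, goes locally extinct.
  nudibranchs: 2 of 4 neighbours < 4, below threshold.
  plankton: 1 of 4 neighbours < 4, below threshold.
Round 4 — no new extinctions; cascade stops.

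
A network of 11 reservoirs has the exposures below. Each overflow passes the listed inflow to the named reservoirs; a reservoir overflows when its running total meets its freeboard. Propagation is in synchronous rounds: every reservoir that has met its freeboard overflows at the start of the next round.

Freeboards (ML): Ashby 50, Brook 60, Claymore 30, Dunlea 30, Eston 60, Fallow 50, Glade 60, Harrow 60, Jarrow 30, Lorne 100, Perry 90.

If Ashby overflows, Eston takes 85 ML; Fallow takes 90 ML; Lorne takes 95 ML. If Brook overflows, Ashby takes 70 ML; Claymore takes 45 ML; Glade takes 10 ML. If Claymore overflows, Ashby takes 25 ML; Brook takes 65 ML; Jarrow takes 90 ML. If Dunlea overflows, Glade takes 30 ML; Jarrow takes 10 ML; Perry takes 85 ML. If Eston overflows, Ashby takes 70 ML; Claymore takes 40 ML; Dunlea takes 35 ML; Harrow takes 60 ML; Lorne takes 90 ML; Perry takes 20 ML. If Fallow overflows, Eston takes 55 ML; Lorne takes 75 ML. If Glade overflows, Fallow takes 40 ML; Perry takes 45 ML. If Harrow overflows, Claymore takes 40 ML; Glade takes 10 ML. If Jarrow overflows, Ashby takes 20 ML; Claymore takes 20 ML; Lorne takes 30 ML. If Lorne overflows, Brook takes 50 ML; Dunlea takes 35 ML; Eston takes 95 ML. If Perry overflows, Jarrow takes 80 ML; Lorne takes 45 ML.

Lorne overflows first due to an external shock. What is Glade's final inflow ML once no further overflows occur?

50

Round 1 — Lorne overflows (initial).
  Brook: +50 → 50 < 60
  Dunlea: +35 → 35 ≥ 30
  Eston: +95 → 95 ≥ 60
Round 2 — Dunlea, Eston overflow.
  Ashby: +70 → 70 ≥ 50
  Claymore: +40 → 40 ≥ 30
  Glade: +30 → 30 < 60
  Harrow: +60 → 60 ≥ 60
  Jarrow: +10 → 10 < 30
  Perry: +85+20 → 105 ≥ 90
Round 3 — Ashby, Claymore, Harrow, Perry overflow.
  Brook: +65 → 115 ≥ 60
  Fallow: +90 → 90 ≥ 50
  Glade: +10 → 40 < 60
  Jarrow: +90+80 → 180 ≥ 30
Round 4 — Brook, Fallow, Jarrow overflow.
  Glade: +10 → 50 < 60
No further overflows.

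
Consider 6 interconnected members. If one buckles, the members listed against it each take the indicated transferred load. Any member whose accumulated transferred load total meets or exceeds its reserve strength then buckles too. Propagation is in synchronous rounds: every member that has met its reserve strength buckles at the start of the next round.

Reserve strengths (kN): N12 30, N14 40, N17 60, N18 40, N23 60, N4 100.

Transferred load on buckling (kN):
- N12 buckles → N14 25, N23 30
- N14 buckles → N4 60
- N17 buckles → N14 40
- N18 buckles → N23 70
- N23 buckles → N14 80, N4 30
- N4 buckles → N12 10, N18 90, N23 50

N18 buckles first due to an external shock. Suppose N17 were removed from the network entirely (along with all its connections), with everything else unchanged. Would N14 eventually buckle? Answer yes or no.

yes

With N17 removed:
Round 1 — N18 buckles (initial).
  N23: +70 → 70 ≥ 60
Round 2 — N23 buckles.
  N14: +80 → 80 ≥ 40
  N4: +30 → 30 < 100
Round 3 — N14 buckles.
  N4: +60 → 90 < 100
No further bucklings.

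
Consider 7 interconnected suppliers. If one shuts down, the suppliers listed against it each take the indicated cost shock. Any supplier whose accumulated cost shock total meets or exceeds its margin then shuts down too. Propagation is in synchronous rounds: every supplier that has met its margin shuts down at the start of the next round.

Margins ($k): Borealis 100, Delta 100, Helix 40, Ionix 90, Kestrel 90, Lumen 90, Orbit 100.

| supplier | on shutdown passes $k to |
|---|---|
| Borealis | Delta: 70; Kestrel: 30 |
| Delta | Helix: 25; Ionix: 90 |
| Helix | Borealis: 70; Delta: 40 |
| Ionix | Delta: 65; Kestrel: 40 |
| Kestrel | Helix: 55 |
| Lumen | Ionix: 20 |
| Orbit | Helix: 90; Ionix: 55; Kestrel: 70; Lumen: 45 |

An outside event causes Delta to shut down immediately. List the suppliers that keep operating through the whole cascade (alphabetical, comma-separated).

Round 1 — Delta shuts down (initial).
  Helix: +25 → 25 < 40
  Ionix: +90 → 90 ≥ 90
Round 2 — Ionix shuts down.
  Kestrel: +40 → 40 < 90
No further shutdowns.

Borealis, Helix, Kestrel, Lumen, Orbit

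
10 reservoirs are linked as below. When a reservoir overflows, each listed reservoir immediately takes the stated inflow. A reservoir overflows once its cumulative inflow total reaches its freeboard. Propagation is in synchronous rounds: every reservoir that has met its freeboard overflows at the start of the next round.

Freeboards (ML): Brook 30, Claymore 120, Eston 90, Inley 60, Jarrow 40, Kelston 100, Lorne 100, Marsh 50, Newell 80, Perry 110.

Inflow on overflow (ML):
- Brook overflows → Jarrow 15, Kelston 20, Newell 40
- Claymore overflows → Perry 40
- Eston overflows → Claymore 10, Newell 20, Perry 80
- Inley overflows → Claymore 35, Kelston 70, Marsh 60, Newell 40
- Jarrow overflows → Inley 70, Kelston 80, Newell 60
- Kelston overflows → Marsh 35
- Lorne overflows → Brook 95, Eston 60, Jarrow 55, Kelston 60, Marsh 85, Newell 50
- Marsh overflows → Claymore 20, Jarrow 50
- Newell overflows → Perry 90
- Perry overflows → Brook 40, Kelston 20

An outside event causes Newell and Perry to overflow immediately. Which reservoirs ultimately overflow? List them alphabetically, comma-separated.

Brook, Newell, Perry

Round 1 — Newell, Perry overflow (initial).
  Brook: +40 → 40 ≥ 30
  Kelston: +20 → 20 < 100
Round 2 — Brook overflows.
  Jarrow: +15 → 15 < 40
  Kelston: +20 → 40 < 100
No further overflows.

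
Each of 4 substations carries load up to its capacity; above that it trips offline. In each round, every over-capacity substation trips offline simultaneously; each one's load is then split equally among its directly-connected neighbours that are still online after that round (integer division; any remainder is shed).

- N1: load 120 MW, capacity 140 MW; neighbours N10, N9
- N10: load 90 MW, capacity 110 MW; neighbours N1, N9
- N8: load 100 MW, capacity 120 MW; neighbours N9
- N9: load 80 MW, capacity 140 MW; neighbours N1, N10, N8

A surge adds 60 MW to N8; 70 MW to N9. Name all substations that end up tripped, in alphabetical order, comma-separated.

N1, N10, N8, N9

Round 1 — N8 at 160 > 120; N9 at 150 > 140. N8, N9 trip offline.
  N8 sheds 160 MW: no online neighbours, lost.
  N9 sheds 150 MW to N1, N10: 75 each.
    N1: 120+75 = 195 > 140
    N10: 90+75 = 165 > 110
Round 2 — N1, N10 trip offline.
  N1 sheds 195 MW: no online neighbours, lost.
  N10 sheds 165 MW: no online neighbours, lost.
No further trips.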